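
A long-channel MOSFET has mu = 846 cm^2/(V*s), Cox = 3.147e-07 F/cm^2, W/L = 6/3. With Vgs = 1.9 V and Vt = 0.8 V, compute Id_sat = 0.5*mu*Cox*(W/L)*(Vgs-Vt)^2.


Step 1: Overdrive voltage Vov = Vgs - Vt = 1.9 - 0.8 = 1.1 V
Step 2: W/L = 6/3 = 2
Step 3: Id = 0.5 * 846 * 3.147e-07 * 2 * 1.1^2
Step 4: Id = 3.22e-04 A

3.22e-04


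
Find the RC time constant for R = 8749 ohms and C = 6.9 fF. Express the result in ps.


Step 1: tau = R * C
Step 2: tau = 8749 * 6.9 fF = 8749 * 6.9e-15 F
Step 3: tau = 6.03681e-11 s = 60.3681 ps

60.3681


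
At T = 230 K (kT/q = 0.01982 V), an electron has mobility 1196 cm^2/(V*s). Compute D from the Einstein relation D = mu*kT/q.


Step 1: D = mu * (kT/q)
Step 2: D = 1196 * 0.01982
Step 3: D = 23.7 cm^2/s

23.7


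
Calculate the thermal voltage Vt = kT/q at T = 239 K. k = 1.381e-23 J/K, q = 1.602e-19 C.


Step 1: kT = 1.381e-23 * 239 = 3.30059e-21 J
Step 2: Vt = kT/q = 3.30059e-21 / 1.602e-19
Step 3: Vt = 0.0206 V

0.0206


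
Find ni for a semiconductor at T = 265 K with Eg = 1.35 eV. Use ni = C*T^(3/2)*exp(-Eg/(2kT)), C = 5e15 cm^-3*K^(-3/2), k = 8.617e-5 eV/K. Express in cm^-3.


Step 1: Compute kT = 8.617e-5 * 265 = 0.02283505 eV
Step 2: Exponent = -Eg/(2kT) = -1.35/(2*0.02283505) = -29.55982
Step 3: T^(3/2) = 265^1.5 = 4313.89
Step 4: ni = 5e15 * 4313.89 * exp(-29.55982) = 3.13e+06 cm^-3

3.13e+06


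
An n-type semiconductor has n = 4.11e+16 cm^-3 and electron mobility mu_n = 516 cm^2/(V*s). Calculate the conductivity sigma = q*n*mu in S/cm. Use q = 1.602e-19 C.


Step 1: sigma = q * n * mu
Step 2: sigma = 1.602e-19 * 4.11e+16 * 516
Step 3: sigma = 3.397e+00 S/cm

3.397e+00


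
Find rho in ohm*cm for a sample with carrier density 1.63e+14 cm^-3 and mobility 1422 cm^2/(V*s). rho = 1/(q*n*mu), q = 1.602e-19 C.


Step 1: sigma = q * n * mu = 1.602e-19 * 1.63e+14 * 1422 = 3.71321e-02 S/cm
Step 2: rho = 1 / sigma = 1 / 3.71321e-02 = 26.93 ohm*cm

26.93


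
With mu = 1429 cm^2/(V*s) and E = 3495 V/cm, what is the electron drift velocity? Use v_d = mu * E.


Step 1: v_d = mu * E
Step 2: v_d = 1429 * 3495 = 4994355
Step 3: v_d = 4.99e+06 cm/s

4.99e+06


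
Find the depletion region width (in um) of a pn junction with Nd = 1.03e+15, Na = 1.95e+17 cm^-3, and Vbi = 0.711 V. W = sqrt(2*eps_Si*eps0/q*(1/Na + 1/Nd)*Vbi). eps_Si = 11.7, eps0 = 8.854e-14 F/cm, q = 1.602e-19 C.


Step 1: 1/Na + 1/Nd = 1/1.95e+17 + 1/1.03e+15 = 9.76002e-16
Step 2: 2*eps*eps0/q = 2*11.7*8.854e-14/1.602e-19 = 1.293281e+07
Step 3: W^2 = 1.293281e+07 * 9.76002e-16 * 0.711 = 8.97456e-09
Step 4: W = sqrt(8.97456e-09) = 9.473e-05 cm = 0.9473 um

0.9473


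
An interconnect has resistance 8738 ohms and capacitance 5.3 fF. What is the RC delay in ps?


Step 1: tau = R * C
Step 2: tau = 8738 * 5.3 fF = 8738 * 5.3e-15 F
Step 3: tau = 4.63114e-11 s = 46.3114 ps

46.3114


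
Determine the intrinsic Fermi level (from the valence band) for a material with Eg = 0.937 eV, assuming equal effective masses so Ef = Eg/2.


Step 1: For an intrinsic semiconductor, the Fermi level sits at midgap.
Step 2: Ef = Eg / 2 = 0.937 / 2 = 0.4685 eV

0.4685


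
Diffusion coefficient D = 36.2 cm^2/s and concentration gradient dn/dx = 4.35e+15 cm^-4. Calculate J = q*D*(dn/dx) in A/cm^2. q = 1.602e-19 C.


Step 1: J = q * D * (dn/dx)
Step 2: J = 1.602e-19 * 36.2 * 4.35e+15
Step 3: J = 2.52e-02 A/cm^2

2.52e-02


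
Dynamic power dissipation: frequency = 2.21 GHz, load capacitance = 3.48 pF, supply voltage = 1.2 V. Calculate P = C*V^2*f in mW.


Step 1: V^2 = 1.2^2 = 1.44 V^2
Step 2: P = C*V^2*f = 3.48e-12 F * 1.44 * 2.21e9 Hz
Step 3: P = 1.1074752e-02 W
Step 4: P = 11.075 mW

11.075


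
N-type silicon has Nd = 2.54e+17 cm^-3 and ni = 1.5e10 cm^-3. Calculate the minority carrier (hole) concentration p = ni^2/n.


Step 1: Since Nd >> ni, n ≈ Nd = 2.54e+17 cm^-3
Step 2: p = ni^2 / n = (1.5e10)^2 / 2.54e+17
Step 3: p = 2.25e20 / 2.54e+17 = 8.86e+02 cm^-3

8.86e+02


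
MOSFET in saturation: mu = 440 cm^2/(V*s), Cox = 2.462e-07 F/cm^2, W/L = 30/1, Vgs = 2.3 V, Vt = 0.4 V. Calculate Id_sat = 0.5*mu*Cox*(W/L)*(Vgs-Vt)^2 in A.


Step 1: Overdrive voltage Vov = Vgs - Vt = 2.3 - 0.4 = 1.9 V
Step 2: W/L = 30/1 = 30
Step 3: Id = 0.5 * 440 * 2.462e-07 * 30 * 1.9^2
Step 4: Id = 5.87e-03 A

5.87e-03


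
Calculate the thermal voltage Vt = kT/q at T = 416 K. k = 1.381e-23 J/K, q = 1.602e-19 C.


Step 1: kT = 1.381e-23 * 416 = 5.74496e-21 J
Step 2: Vt = kT/q = 5.74496e-21 / 1.602e-19
Step 3: Vt = 0.03586 V

0.03586


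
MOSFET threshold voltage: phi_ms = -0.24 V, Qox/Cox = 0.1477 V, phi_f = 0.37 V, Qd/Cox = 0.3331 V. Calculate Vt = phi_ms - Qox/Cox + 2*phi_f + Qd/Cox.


Step 1: Vt = phi_ms - Qox/Cox + 2*phi_f + Qd/Cox
Step 2: Vt = -0.24 - 0.1477 + 2*0.37 + 0.3331
Step 3: Vt = -0.24 - 0.1477 + 0.74 + 0.3331
Step 4: Vt = 0.6854 V

0.6854


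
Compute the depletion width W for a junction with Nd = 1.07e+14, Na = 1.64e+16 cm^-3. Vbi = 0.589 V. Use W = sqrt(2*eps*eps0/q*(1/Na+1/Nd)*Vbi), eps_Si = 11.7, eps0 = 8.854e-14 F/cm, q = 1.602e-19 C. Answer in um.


Step 1: 1/Na + 1/Nd = 1/1.64e+16 + 1/1.07e+14 = 9.40677e-15
Step 2: 2*eps*eps0/q = 2*11.7*8.854e-14/1.602e-19 = 1.293281e+07
Step 3: W^2 = 1.293281e+07 * 9.40677e-15 * 0.589 = 7.16554e-08
Step 4: W = sqrt(7.16554e-08) = 2.677e-04 cm = 2.677 um

2.677


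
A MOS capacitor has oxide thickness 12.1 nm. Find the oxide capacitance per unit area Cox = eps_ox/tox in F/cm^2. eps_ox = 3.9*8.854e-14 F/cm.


Step 1: eps_ox = 3.9 * 8.854e-14 = 3.45306e-13 F/cm
Step 2: tox in cm = 12.1 nm * 1e-7 = 1.2100e-06 cm
Step 3: Cox = 3.45306e-13 / 1.2100e-06 = 2.85e-07 F/cm^2

2.85e-07


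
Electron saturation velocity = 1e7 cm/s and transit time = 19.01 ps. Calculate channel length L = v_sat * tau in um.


Step 1: tau in seconds = 19.01 ps * 1e-12 = 1.9010e-11 s
Step 2: L = v_sat * tau = 1e7 * 1.9010e-11 = 1.9010e-04 cm
Step 3: L in um = 1.9010e-04 * 1e4 = 1.901 um

1.901


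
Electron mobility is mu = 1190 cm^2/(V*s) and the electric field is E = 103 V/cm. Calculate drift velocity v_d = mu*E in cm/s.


Step 1: v_d = mu * E
Step 2: v_d = 1190 * 103 = 122570
Step 3: v_d = 1.23e+05 cm/s

1.23e+05


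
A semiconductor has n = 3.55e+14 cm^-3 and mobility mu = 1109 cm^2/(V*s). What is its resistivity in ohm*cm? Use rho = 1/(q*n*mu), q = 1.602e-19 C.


Step 1: sigma = q * n * mu = 1.602e-19 * 3.55e+14 * 1109 = 6.30699e-02 S/cm
Step 2: rho = 1 / sigma = 1 / 6.30699e-02 = 15.86 ohm*cm

15.86


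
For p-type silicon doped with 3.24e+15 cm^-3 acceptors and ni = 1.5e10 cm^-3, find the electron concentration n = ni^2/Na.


Step 1: Majority hole concentration p ≈ Na = 3.24e+15 cm^-3
Step 2: n = ni^2 / Na = (1.5e10)^2 / 3.24e+15
Step 3: n = 6.94e+04 cm^-3

6.94e+04


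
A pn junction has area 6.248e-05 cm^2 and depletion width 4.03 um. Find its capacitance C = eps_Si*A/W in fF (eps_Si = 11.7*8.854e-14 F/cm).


Step 1: eps_Si = 11.7 * 8.854e-14 = 1.035918e-12 F/cm
Step 2: W in cm = 4.03 * 1e-4 = 4.03e-04 cm
Step 3: C = 1.035918e-12 * 6.248e-05 / 4.03e-04 = 1.606058e-13 F
Step 4: C = 160.61 fF

160.61


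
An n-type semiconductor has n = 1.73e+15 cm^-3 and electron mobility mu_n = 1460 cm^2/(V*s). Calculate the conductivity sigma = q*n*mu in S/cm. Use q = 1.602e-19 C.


Step 1: sigma = q * n * mu
Step 2: sigma = 1.602e-19 * 1.73e+15 * 1460
Step 3: sigma = 4.046e-01 S/cm

4.046e-01


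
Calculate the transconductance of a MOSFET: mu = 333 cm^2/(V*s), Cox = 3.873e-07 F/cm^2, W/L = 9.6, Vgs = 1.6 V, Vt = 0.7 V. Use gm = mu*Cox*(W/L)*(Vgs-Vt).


Step 1: Vov = Vgs - Vt = 1.6 - 0.7 = 0.9 V
Step 2: gm = mu * Cox * (W/L) * Vov
Step 3: gm = 333 * 3.873e-07 * 9.6 * 0.9 = 1.11e-03 S

1.11e-03


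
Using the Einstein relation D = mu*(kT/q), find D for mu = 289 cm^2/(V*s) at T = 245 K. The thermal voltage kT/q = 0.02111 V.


Step 1: D = mu * (kT/q)
Step 2: D = 289 * 0.02111
Step 3: D = 6.1 cm^2/s

6.1


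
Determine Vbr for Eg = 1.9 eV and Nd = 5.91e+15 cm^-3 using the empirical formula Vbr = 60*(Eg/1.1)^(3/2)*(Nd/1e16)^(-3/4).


Step 1: Eg/1.1 = 1.9/1.1 = 1.727273
Step 2: (Eg/1.1)^1.5 = 1.727273^1.5 = 2.270082
Step 3: (Nd/1e16)^(-0.75) = (0.591)^(-0.75) = 1.483575
Step 4: Vbr = 60 * 2.270082 * 1.483575 = 202.1 V

202.1


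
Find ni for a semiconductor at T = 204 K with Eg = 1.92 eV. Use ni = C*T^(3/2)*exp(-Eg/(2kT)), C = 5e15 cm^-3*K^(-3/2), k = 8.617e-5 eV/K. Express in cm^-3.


Step 1: Compute kT = 8.617e-5 * 204 = 0.01757868 eV
Step 2: Exponent = -Eg/(2kT) = -1.92/(2*0.01757868) = -54.61161
Step 3: T^(3/2) = 204^1.5 = 2913.70
Step 4: ni = 5e15 * 2913.70 * exp(-54.61161) = 2.79e-05 cm^-3

2.79e-05


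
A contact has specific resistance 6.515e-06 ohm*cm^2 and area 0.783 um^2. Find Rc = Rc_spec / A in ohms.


Step 1: Convert area to cm^2: 0.783 um^2 = 7.8300e-09 cm^2
Step 2: Rc = Rc_spec / A = 6.515e-06 / 7.8300e-09
Step 3: Rc = 8.32e+02 ohms

8.32e+02


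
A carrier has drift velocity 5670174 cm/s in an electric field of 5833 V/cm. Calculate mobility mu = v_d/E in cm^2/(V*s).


Step 1: mu = v_d / E
Step 2: mu = 5670174 / 5833
Step 3: mu = 972.09 cm^2/(V*s)

972.09


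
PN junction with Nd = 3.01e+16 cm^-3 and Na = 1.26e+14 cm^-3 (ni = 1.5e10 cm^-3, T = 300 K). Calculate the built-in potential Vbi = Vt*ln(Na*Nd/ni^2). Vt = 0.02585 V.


Step 1: Compute Na*Nd/ni^2 = 1.26e+14 * 3.01e+16 / (1.5e10)^2 = 1.6856e+10
Step 2: ln(1.6856e+10) = 23.5480
Step 3: Vbi = 0.02585 * 23.5480 = 0.609 V

0.609


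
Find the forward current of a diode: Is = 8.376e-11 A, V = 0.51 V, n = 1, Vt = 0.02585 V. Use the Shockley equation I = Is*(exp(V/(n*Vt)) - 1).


Step 1: V/(n*Vt) = 0.51/(1*0.02585) = 19.7292
Step 2: exp(19.7292) = 3.7007e+08
Step 3: I = 8.376e-11 * (3.7007e+08 - 1) = 3.10e-02 A

3.10e-02


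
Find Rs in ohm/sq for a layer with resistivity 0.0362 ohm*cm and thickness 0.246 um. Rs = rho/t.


Step 1: Convert thickness to cm: t = 0.246 um = 2.4600e-05 cm
Step 2: Rs = rho / t = 0.0362 / 2.4600e-05
Step 3: Rs = 1471.5 ohm/sq

1471.5


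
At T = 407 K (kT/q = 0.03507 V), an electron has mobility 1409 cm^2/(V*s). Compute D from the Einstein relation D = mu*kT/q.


Step 1: D = mu * (kT/q)
Step 2: D = 1409 * 0.03507
Step 3: D = 49.41 cm^2/s

49.41


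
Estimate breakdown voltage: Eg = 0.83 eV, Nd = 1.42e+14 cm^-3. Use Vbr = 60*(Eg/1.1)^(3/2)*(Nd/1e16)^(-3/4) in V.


Step 1: Eg/1.1 = 0.83/1.1 = 0.754545
Step 2: (Eg/1.1)^1.5 = 0.754545^1.5 = 0.655432
Step 3: (Nd/1e16)^(-0.75) = (0.0142)^(-0.75) = 24.309932
Step 4: Vbr = 60 * 0.655432 * 24.309932 = 956.0 V

956.0


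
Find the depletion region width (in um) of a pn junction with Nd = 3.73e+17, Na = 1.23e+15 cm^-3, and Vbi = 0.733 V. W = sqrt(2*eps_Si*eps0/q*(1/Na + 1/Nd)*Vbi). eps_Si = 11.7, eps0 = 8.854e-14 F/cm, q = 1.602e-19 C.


Step 1: 1/Na + 1/Nd = 1/1.23e+15 + 1/3.73e+17 = 8.15689e-16
Step 2: 2*eps*eps0/q = 2*11.7*8.854e-14/1.602e-19 = 1.293281e+07
Step 3: W^2 = 1.293281e+07 * 8.15689e-16 * 0.733 = 7.73253e-09
Step 4: W = sqrt(7.73253e-09) = 8.793e-05 cm = 0.8793 um

0.8793


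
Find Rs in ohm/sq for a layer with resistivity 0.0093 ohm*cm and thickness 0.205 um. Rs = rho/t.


Step 1: Convert thickness to cm: t = 0.205 um = 2.0500e-05 cm
Step 2: Rs = rho / t = 0.0093 / 2.0500e-05
Step 3: Rs = 453.7 ohm/sq

453.7


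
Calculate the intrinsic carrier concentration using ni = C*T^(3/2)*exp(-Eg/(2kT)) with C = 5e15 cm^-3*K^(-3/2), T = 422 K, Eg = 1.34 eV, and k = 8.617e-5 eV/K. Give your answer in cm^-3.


Step 1: Compute kT = 8.617e-5 * 422 = 0.03636374 eV
Step 2: Exponent = -Eg/(2kT) = -1.34/(2*0.03636374) = -18.42495
Step 3: T^(3/2) = 422^1.5 = 8668.99
Step 4: ni = 5e15 * 8668.99 * exp(-18.42495) = 4.32e+11 cm^-3

4.32e+11


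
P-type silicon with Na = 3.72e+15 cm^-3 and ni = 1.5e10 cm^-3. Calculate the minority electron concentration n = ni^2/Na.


Step 1: Majority hole concentration p ≈ Na = 3.72e+15 cm^-3
Step 2: n = ni^2 / Na = (1.5e10)^2 / 3.72e+15
Step 3: n = 6.05e+04 cm^-3

6.05e+04


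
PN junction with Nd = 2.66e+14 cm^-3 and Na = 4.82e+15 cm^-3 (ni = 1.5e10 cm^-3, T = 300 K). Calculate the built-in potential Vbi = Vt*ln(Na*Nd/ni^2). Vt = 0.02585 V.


Step 1: Compute Na*Nd/ni^2 = 4.82e+15 * 2.66e+14 / (1.5e10)^2 = 5.6983e+09
Step 2: ln(5.6983e+09) = 22.4634
Step 3: Vbi = 0.02585 * 22.4634 = 0.581 V

0.581


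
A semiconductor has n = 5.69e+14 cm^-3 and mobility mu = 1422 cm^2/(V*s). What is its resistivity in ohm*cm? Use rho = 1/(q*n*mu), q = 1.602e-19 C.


Step 1: sigma = q * n * mu = 1.602e-19 * 5.69e+14 * 1422 = 1.29621e-01 S/cm
Step 2: rho = 1 / sigma = 1 / 1.29621e-01 = 7.715 ohm*cm

7.715


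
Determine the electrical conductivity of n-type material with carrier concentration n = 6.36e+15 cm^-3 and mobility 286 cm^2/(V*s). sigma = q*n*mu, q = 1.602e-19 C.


Step 1: sigma = q * n * mu
Step 2: sigma = 1.602e-19 * 6.36e+15 * 286
Step 3: sigma = 2.914e-01 S/cm

2.914e-01


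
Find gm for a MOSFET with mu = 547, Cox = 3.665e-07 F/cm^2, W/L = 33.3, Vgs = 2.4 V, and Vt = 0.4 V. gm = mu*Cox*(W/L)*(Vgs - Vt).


Step 1: Vov = Vgs - Vt = 2.4 - 0.4 = 2.0 V
Step 2: gm = mu * Cox * (W/L) * Vov
Step 3: gm = 547 * 3.665e-07 * 33.3 * 2.0 = 1.34e-02 S

1.34e-02


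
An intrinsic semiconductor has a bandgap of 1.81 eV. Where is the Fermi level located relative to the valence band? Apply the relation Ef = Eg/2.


Step 1: For an intrinsic semiconductor, the Fermi level sits at midgap.
Step 2: Ef = Eg / 2 = 1.81 / 2 = 0.905 eV

0.905


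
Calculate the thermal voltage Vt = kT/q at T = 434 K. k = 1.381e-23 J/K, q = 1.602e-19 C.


Step 1: kT = 1.381e-23 * 434 = 5.99354e-21 J
Step 2: Vt = kT/q = 5.99354e-21 / 1.602e-19
Step 3: Vt = 0.03741 V

0.03741


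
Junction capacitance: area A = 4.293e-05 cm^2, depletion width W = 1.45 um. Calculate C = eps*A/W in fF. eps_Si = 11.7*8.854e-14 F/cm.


Step 1: eps_Si = 11.7 * 8.854e-14 = 1.035918e-12 F/cm
Step 2: W in cm = 1.45 * 1e-4 = 1.45e-04 cm
Step 3: C = 1.035918e-12 * 4.293e-05 / 1.45e-04 = 3.067032e-13 F
Step 4: C = 306.7 fF

306.7


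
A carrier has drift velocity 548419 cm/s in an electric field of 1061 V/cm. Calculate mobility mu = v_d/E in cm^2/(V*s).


Step 1: mu = v_d / E
Step 2: mu = 548419 / 1061
Step 3: mu = 516.89 cm^2/(V*s)

516.89


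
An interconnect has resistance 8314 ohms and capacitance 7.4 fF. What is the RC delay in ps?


Step 1: tau = R * C
Step 2: tau = 8314 * 7.4 fF = 8314 * 7.4e-15 F
Step 3: tau = 6.15236e-11 s = 61.5236 ps

61.5236


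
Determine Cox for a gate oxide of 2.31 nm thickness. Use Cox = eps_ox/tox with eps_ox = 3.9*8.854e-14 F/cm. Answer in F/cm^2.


Step 1: eps_ox = 3.9 * 8.854e-14 = 3.45306e-13 F/cm
Step 2: tox in cm = 2.31 nm * 1e-7 = 2.3100e-07 cm
Step 3: Cox = 3.45306e-13 / 2.3100e-07 = 1.49e-06 F/cm^2

1.49e-06


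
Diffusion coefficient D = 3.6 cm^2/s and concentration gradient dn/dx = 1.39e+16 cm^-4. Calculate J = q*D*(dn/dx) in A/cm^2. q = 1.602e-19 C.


Step 1: J = q * D * (dn/dx)
Step 2: J = 1.602e-19 * 3.6 * 1.39e+16
Step 3: J = 8.02e-03 A/cm^2

8.02e-03


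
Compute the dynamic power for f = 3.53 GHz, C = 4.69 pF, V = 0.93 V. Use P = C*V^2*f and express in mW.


Step 1: V^2 = 0.93^2 = 0.8649 V^2
Step 2: P = C*V^2*f = 4.69e-12 F * 0.8649 * 3.53e9 Hz
Step 3: P = 1.431902493e-02 W
Step 4: P = 14.319 mW

14.319


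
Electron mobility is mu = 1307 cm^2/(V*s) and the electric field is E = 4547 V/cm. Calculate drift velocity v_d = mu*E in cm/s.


Step 1: v_d = mu * E
Step 2: v_d = 1307 * 4547 = 5942929
Step 3: v_d = 5.94e+06 cm/s

5.94e+06


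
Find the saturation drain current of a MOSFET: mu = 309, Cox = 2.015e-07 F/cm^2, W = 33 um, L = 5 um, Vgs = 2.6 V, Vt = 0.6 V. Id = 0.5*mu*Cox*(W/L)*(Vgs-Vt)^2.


Step 1: Overdrive voltage Vov = Vgs - Vt = 2.6 - 0.6 = 2.0 V
Step 2: W/L = 33/5 = 6.6
Step 3: Id = 0.5 * 309 * 2.015e-07 * 6.6 * 2.0^2
Step 4: Id = 8.22e-04 A

8.22e-04


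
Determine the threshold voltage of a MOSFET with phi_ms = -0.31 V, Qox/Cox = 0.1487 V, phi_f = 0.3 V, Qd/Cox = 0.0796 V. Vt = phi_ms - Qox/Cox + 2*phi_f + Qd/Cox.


Step 1: Vt = phi_ms - Qox/Cox + 2*phi_f + Qd/Cox
Step 2: Vt = -0.31 - 0.1487 + 2*0.3 + 0.0796
Step 3: Vt = -0.31 - 0.1487 + 0.6 + 0.0796
Step 4: Vt = 0.2209 V

0.2209


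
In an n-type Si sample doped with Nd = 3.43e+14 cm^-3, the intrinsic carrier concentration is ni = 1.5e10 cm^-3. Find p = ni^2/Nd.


Step 1: Since Nd >> ni, n ≈ Nd = 3.43e+14 cm^-3
Step 2: p = ni^2 / n = (1.5e10)^2 / 3.43e+14
Step 3: p = 2.25e20 / 3.43e+14 = 6.56e+05 cm^-3

6.56e+05


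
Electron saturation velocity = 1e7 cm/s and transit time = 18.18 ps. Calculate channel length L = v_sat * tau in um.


Step 1: tau in seconds = 18.18 ps * 1e-12 = 1.8180e-11 s
Step 2: L = v_sat * tau = 1e7 * 1.8180e-11 = 1.8180e-04 cm
Step 3: L in um = 1.8180e-04 * 1e4 = 1.818 um

1.818


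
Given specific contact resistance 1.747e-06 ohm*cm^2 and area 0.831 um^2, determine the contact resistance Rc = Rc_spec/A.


Step 1: Convert area to cm^2: 0.831 um^2 = 8.3100e-09 cm^2
Step 2: Rc = Rc_spec / A = 1.747e-06 / 8.3100e-09
Step 3: Rc = 2.10e+02 ohms

2.10e+02


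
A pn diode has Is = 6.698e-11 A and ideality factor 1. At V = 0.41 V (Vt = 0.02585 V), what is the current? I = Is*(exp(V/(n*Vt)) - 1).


Step 1: V/(n*Vt) = 0.41/(1*0.02585) = 15.8607
Step 2: exp(15.8607) = 7.7306e+06
Step 3: I = 6.698e-11 * (7.7306e+06 - 1) = 5.18e-04 A

5.18e-04


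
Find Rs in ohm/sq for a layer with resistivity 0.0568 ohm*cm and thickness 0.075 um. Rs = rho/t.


Step 1: Convert thickness to cm: t = 0.075 um = 7.5000e-06 cm
Step 2: Rs = rho / t = 0.0568 / 7.5000e-06
Step 3: Rs = 7573.3 ohm/sq

7573.3


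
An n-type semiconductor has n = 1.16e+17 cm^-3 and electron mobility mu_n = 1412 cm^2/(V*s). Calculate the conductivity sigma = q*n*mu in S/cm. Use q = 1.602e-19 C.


Step 1: sigma = q * n * mu
Step 2: sigma = 1.602e-19 * 1.16e+17 * 1412
Step 3: sigma = 2.624e+01 S/cm

2.624e+01


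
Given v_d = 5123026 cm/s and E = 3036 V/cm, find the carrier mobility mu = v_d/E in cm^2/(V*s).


Step 1: mu = v_d / E
Step 2: mu = 5123026 / 3036
Step 3: mu = 1687.43 cm^2/(V*s)

1687.43


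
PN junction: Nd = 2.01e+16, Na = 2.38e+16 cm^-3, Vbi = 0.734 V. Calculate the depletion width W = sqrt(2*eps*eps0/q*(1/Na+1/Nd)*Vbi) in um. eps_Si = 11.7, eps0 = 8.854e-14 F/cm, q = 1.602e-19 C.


Step 1: 1/Na + 1/Nd = 1/2.38e+16 + 1/2.01e+16 = 9.17681e-17
Step 2: 2*eps*eps0/q = 2*11.7*8.854e-14/1.602e-19 = 1.293281e+07
Step 3: W^2 = 1.293281e+07 * 9.17681e-17 * 0.734 = 8.71125e-10
Step 4: W = sqrt(8.71125e-10) = 2.951e-05 cm = 0.2951 um

0.2951


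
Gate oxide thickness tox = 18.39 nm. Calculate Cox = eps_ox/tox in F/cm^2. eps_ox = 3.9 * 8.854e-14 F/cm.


Step 1: eps_ox = 3.9 * 8.854e-14 = 3.45306e-13 F/cm
Step 2: tox in cm = 18.39 nm * 1e-7 = 1.8390e-06 cm
Step 3: Cox = 3.45306e-13 / 1.8390e-06 = 1.88e-07 F/cm^2

1.88e-07


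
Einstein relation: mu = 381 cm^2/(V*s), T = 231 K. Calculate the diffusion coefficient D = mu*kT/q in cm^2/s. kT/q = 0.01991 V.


Step 1: D = mu * (kT/q)
Step 2: D = 381 * 0.01991
Step 3: D = 7.59 cm^2/s

7.59


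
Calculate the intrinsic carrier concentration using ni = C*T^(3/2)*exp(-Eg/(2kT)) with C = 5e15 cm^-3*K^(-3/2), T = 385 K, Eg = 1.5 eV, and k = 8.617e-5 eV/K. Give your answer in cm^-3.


Step 1: Compute kT = 8.617e-5 * 385 = 0.03317545 eV
Step 2: Exponent = -Eg/(2kT) = -1.5/(2*0.03317545) = -22.60708
Step 3: T^(3/2) = 385^1.5 = 7554.25
Step 4: ni = 5e15 * 7554.25 * exp(-22.60708) = 5.74e+09 cm^-3

5.74e+09


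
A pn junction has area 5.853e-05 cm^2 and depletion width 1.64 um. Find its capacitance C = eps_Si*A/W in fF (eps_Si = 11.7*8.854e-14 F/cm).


Step 1: eps_Si = 11.7 * 8.854e-14 = 1.035918e-12 F/cm
Step 2: W in cm = 1.64 * 1e-4 = 1.64e-04 cm
Step 3: C = 1.035918e-12 * 5.853e-05 / 1.64e-04 = 3.697090e-13 F
Step 4: C = 369.71 fF

369.71


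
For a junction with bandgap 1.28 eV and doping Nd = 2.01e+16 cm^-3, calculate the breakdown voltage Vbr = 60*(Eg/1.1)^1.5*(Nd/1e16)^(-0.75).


Step 1: Eg/1.1 = 1.28/1.1 = 1.163636
Step 2: (Eg/1.1)^1.5 = 1.163636^1.5 = 1.255237
Step 3: (Nd/1e16)^(-0.75) = (2.01)^(-0.75) = 0.592384
Step 4: Vbr = 60 * 1.255237 * 0.592384 = 44.6 V

44.6


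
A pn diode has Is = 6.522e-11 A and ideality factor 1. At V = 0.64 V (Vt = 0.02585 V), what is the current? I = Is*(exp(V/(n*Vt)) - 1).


Step 1: V/(n*Vt) = 0.64/(1*0.02585) = 24.7582
Step 2: exp(24.7582) = 5.6539e+10
Step 3: I = 6.522e-11 * (5.6539e+10 - 1) = 3.69e+00 A

3.69e+00


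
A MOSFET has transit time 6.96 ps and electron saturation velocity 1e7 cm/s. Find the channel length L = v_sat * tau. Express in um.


Step 1: tau in seconds = 6.96 ps * 1e-12 = 6.9600e-12 s
Step 2: L = v_sat * tau = 1e7 * 6.9600e-12 = 6.9600e-05 cm
Step 3: L in um = 6.9600e-05 * 1e4 = 0.696 um

0.696


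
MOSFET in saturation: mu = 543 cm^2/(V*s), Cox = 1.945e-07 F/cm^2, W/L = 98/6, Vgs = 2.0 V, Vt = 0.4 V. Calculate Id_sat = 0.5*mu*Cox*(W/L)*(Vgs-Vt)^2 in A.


Step 1: Overdrive voltage Vov = Vgs - Vt = 2.0 - 0.4 = 1.6 V
Step 2: W/L = 98/6 = 16.3333
Step 3: Id = 0.5 * 543 * 1.945e-07 * 16.3333 * 1.6^2
Step 4: Id = 2.21e-03 A

2.21e-03


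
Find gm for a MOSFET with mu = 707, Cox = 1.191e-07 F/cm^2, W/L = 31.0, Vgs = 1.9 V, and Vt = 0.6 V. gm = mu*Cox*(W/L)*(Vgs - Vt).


Step 1: Vov = Vgs - Vt = 1.9 - 0.6 = 1.3 V
Step 2: gm = mu * Cox * (W/L) * Vov
Step 3: gm = 707 * 1.191e-07 * 31.0 * 1.3 = 3.39e-03 S

3.39e-03


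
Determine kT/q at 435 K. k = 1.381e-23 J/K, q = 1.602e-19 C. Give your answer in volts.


Step 1: kT = 1.381e-23 * 435 = 6.00735e-21 J
Step 2: Vt = kT/q = 6.00735e-21 / 1.602e-19
Step 3: Vt = 0.0375 V

0.0375


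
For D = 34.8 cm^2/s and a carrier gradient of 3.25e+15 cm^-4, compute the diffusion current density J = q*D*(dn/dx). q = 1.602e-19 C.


Step 1: J = q * D * (dn/dx)
Step 2: J = 1.602e-19 * 34.8 * 3.25e+15
Step 3: J = 1.81e-02 A/cm^2

1.81e-02


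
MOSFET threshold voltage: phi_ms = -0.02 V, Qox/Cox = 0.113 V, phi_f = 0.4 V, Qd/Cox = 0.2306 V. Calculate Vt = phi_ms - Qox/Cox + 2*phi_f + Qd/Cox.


Step 1: Vt = phi_ms - Qox/Cox + 2*phi_f + Qd/Cox
Step 2: Vt = -0.02 - 0.113 + 2*0.4 + 0.2306
Step 3: Vt = -0.02 - 0.113 + 0.8 + 0.2306
Step 4: Vt = 0.8976 V

0.8976


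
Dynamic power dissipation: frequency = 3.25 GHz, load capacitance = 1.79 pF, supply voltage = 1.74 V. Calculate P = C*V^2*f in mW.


Step 1: V^2 = 1.74^2 = 3.0276 V^2
Step 2: P = C*V^2*f = 1.79e-12 F * 3.0276 * 3.25e9 Hz
Step 3: P = 1.7613063e-02 W
Step 4: P = 17.613 mW

17.613


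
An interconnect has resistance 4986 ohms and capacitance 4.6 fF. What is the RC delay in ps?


Step 1: tau = R * C
Step 2: tau = 4986 * 4.6 fF = 4986 * 4.6e-15 F
Step 3: tau = 2.29356e-11 s = 22.9356 ps

22.9356


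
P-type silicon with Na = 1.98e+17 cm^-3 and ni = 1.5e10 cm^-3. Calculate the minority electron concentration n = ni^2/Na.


Step 1: Majority hole concentration p ≈ Na = 1.98e+17 cm^-3
Step 2: n = ni^2 / Na = (1.5e10)^2 / 1.98e+17
Step 3: n = 1.14e+03 cm^-3

1.14e+03


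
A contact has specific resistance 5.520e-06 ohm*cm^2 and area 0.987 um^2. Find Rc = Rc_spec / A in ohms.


Step 1: Convert area to cm^2: 0.987 um^2 = 9.8700e-09 cm^2
Step 2: Rc = Rc_spec / A = 5.520e-06 / 9.8700e-09
Step 3: Rc = 5.59e+02 ohms

5.59e+02


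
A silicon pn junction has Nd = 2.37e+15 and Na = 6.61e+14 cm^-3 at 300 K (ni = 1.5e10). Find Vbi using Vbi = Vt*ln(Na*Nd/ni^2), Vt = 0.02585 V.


Step 1: Compute Na*Nd/ni^2 = 6.61e+14 * 2.37e+15 / (1.5e10)^2 = 6.9625e+09
Step 2: ln(6.9625e+09) = 22.6638
Step 3: Vbi = 0.02585 * 22.6638 = 0.586 V

0.586


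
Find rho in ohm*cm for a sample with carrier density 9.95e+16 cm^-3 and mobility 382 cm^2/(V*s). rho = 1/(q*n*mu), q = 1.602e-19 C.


Step 1: sigma = q * n * mu = 1.602e-19 * 9.95e+16 * 382 = 6.08904e+00 S/cm
Step 2: rho = 1 / sigma = 1 / 6.08904e+00 = 0.1642 ohm*cm

0.1642


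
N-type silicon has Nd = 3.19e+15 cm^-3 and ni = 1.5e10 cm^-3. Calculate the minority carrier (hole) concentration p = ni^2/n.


Step 1: Since Nd >> ni, n ≈ Nd = 3.19e+15 cm^-3
Step 2: p = ni^2 / n = (1.5e10)^2 / 3.19e+15
Step 3: p = 2.25e20 / 3.19e+15 = 7.05e+04 cm^-3

7.05e+04


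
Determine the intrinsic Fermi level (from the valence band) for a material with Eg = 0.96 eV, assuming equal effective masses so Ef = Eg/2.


Step 1: For an intrinsic semiconductor, the Fermi level sits at midgap.
Step 2: Ef = Eg / 2 = 0.96 / 2 = 0.48 eV

0.48


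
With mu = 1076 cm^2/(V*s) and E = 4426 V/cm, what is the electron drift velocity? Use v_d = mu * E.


Step 1: v_d = mu * E
Step 2: v_d = 1076 * 4426 = 4762376
Step 3: v_d = 4.76e+06 cm/s

4.76e+06


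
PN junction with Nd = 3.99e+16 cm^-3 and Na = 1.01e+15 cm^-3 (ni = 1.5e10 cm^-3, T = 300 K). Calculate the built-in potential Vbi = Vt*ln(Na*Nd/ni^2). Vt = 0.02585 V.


Step 1: Compute Na*Nd/ni^2 = 1.01e+15 * 3.99e+16 / (1.5e10)^2 = 1.7911e+11
Step 2: ln(1.7911e+11) = 25.9113
Step 3: Vbi = 0.02585 * 25.9113 = 0.67 V

0.67


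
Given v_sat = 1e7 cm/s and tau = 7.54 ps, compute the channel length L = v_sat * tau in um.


Step 1: tau in seconds = 7.54 ps * 1e-12 = 7.5400e-12 s
Step 2: L = v_sat * tau = 1e7 * 7.5400e-12 = 7.5400e-05 cm
Step 3: L in um = 7.5400e-05 * 1e4 = 0.754 um

0.754


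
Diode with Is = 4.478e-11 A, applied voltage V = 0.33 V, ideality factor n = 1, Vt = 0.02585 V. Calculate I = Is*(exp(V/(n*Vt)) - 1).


Step 1: V/(n*Vt) = 0.33/(1*0.02585) = 12.7660
Step 2: exp(12.7660) = 3.5011e+05
Step 3: I = 4.478e-11 * (3.5011e+05 - 1) = 1.57e-05 A

1.57e-05


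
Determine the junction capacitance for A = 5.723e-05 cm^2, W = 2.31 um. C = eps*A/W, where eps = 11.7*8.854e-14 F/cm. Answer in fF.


Step 1: eps_Si = 11.7 * 8.854e-14 = 1.035918e-12 F/cm
Step 2: W in cm = 2.31 * 1e-4 = 2.31e-04 cm
Step 3: C = 1.035918e-12 * 5.723e-05 / 2.31e-04 = 2.566476e-13 F
Step 4: C = 256.65 fF

256.65


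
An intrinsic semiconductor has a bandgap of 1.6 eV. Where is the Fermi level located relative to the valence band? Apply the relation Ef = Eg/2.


Step 1: For an intrinsic semiconductor, the Fermi level sits at midgap.
Step 2: Ef = Eg / 2 = 1.6 / 2 = 0.8 eV

0.8


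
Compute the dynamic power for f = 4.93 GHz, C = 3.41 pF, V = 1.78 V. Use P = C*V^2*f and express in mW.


Step 1: V^2 = 1.78^2 = 3.1684 V^2
Step 2: P = C*V^2*f = 3.41e-12 F * 3.1684 * 4.93e9 Hz
Step 3: P = 5.326492292e-02 W
Step 4: P = 53.265 mW

53.265


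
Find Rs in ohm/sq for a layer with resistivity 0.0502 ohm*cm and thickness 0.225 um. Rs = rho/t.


Step 1: Convert thickness to cm: t = 0.225 um = 2.2500e-05 cm
Step 2: Rs = rho / t = 0.0502 / 2.2500e-05
Step 3: Rs = 2231.1 ohm/sq

2231.1


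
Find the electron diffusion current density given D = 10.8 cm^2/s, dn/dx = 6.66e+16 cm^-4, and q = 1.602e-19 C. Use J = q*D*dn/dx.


Step 1: J = q * D * (dn/dx)
Step 2: J = 1.602e-19 * 10.8 * 6.66e+16
Step 3: J = 1.15e-01 A/cm^2

1.15e-01


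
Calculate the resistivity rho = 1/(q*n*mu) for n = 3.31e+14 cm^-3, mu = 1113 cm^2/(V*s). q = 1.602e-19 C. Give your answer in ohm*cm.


Step 1: sigma = q * n * mu = 1.602e-19 * 3.31e+14 * 1113 = 5.90182e-02 S/cm
Step 2: rho = 1 / sigma = 1 / 5.90182e-02 = 16.94 ohm*cm

16.94


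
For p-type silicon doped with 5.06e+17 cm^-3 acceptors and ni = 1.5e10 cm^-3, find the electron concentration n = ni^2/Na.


Step 1: Majority hole concentration p ≈ Na = 5.06e+17 cm^-3
Step 2: n = ni^2 / Na = (1.5e10)^2 / 5.06e+17
Step 3: n = 4.45e+02 cm^-3

4.45e+02


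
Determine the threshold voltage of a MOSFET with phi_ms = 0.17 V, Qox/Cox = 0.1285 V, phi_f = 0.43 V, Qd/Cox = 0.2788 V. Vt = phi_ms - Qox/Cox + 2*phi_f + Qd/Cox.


Step 1: Vt = phi_ms - Qox/Cox + 2*phi_f + Qd/Cox
Step 2: Vt = 0.17 - 0.1285 + 2*0.43 + 0.2788
Step 3: Vt = 0.17 - 0.1285 + 0.86 + 0.2788
Step 4: Vt = 1.1803 V

1.1803


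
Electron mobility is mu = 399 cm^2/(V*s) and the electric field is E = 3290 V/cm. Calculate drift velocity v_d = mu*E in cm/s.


Step 1: v_d = mu * E
Step 2: v_d = 399 * 3290 = 1312710
Step 3: v_d = 1.31e+06 cm/s

1.31e+06


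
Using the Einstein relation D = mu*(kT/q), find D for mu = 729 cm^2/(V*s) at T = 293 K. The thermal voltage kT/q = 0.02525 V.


Step 1: D = mu * (kT/q)
Step 2: D = 729 * 0.02525
Step 3: D = 18.41 cm^2/s

18.41


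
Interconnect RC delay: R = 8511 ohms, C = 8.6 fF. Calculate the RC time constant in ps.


Step 1: tau = R * C
Step 2: tau = 8511 * 8.6 fF = 8511 * 8.6e-15 F
Step 3: tau = 7.31946e-11 s = 73.1946 ps

73.1946


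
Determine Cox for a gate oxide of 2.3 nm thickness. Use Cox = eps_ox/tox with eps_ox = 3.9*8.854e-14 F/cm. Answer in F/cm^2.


Step 1: eps_ox = 3.9 * 8.854e-14 = 3.45306e-13 F/cm
Step 2: tox in cm = 2.3 nm * 1e-7 = 2.3000e-07 cm
Step 3: Cox = 3.45306e-13 / 2.3000e-07 = 1.50e-06 F/cm^2

1.50e-06


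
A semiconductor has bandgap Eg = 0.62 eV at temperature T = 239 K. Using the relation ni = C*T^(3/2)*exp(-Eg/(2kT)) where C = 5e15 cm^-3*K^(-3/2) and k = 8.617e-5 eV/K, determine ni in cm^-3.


Step 1: Compute kT = 8.617e-5 * 239 = 0.02059463 eV
Step 2: Exponent = -Eg/(2kT) = -0.62/(2*0.02059463) = -15.05247
Step 3: T^(3/2) = 239^1.5 = 3694.85
Step 4: ni = 5e15 * 3694.85 * exp(-15.05247) = 5.36e+12 cm^-3

5.36e+12


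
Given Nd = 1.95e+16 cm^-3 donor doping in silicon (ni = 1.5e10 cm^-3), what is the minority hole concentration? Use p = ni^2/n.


Step 1: Since Nd >> ni, n ≈ Nd = 1.95e+16 cm^-3
Step 2: p = ni^2 / n = (1.5e10)^2 / 1.95e+16
Step 3: p = 2.25e20 / 1.95e+16 = 1.15e+04 cm^-3

1.15e+04


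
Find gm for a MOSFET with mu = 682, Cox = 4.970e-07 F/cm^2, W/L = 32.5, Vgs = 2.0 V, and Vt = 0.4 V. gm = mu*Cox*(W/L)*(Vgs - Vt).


Step 1: Vov = Vgs - Vt = 2.0 - 0.4 = 1.6 V
Step 2: gm = mu * Cox * (W/L) * Vov
Step 3: gm = 682 * 4.970e-07 * 32.5 * 1.6 = 1.76e-02 S

1.76e-02


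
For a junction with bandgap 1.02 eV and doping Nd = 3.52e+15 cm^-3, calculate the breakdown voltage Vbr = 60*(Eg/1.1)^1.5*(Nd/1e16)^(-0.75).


Step 1: Eg/1.1 = 1.02/1.1 = 0.927273
Step 2: (Eg/1.1)^1.5 = 0.927273^1.5 = 0.892918
Step 3: (Nd/1e16)^(-0.75) = (0.352)^(-0.75) = 2.188230
Step 4: Vbr = 60 * 0.892918 * 2.188230 = 117.2 V

117.2


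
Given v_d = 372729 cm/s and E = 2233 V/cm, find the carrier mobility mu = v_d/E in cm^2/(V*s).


Step 1: mu = v_d / E
Step 2: mu = 372729 / 2233
Step 3: mu = 166.92 cm^2/(V*s)

166.92


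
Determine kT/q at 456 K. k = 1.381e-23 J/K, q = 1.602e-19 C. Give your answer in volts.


Step 1: kT = 1.381e-23 * 456 = 6.29736e-21 J
Step 2: Vt = kT/q = 6.29736e-21 / 1.602e-19
Step 3: Vt = 0.03931 V

0.03931


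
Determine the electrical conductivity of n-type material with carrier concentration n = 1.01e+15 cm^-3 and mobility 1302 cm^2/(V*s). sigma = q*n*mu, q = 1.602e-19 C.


Step 1: sigma = q * n * mu
Step 2: sigma = 1.602e-19 * 1.01e+15 * 1302
Step 3: sigma = 2.107e-01 S/cm

2.107e-01


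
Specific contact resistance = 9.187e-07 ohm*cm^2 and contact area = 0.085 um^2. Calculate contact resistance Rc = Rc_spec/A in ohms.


Step 1: Convert area to cm^2: 0.085 um^2 = 8.5000e-10 cm^2
Step 2: Rc = Rc_spec / A = 9.187e-07 / 8.5000e-10
Step 3: Rc = 1.08e+03 ohms

1.08e+03


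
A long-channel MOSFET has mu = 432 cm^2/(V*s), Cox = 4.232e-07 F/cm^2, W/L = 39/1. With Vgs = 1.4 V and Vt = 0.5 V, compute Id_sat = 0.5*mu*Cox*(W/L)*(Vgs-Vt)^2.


Step 1: Overdrive voltage Vov = Vgs - Vt = 1.4 - 0.5 = 0.9 V
Step 2: W/L = 39/1 = 39
Step 3: Id = 0.5 * 432 * 4.232e-07 * 39 * 0.9^2
Step 4: Id = 2.89e-03 A

2.89e-03


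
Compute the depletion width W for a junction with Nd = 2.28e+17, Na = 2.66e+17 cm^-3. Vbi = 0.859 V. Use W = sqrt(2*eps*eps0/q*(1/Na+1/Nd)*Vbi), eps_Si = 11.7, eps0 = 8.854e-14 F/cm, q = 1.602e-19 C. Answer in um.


Step 1: 1/Na + 1/Nd = 1/2.66e+17 + 1/2.28e+17 = 8.14536e-18
Step 2: 2*eps*eps0/q = 2*11.7*8.854e-14/1.602e-19 = 1.293281e+07
Step 3: W^2 = 1.293281e+07 * 8.14536e-18 * 0.859 = 9.04891e-11
Step 4: W = sqrt(9.04891e-11) = 9.513e-06 cm = 0.09513 um

0.09513


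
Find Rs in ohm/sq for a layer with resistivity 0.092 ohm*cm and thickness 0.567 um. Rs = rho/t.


Step 1: Convert thickness to cm: t = 0.567 um = 5.6700e-05 cm
Step 2: Rs = rho / t = 0.092 / 5.6700e-05
Step 3: Rs = 1622.6 ohm/sq

1622.6


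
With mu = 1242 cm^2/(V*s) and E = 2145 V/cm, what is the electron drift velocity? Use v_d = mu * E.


Step 1: v_d = mu * E
Step 2: v_d = 1242 * 2145 = 2664090
Step 3: v_d = 2.66e+06 cm/s

2.66e+06


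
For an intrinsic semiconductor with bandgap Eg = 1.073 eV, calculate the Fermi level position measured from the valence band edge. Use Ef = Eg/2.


Step 1: For an intrinsic semiconductor, the Fermi level sits at midgap.
Step 2: Ef = Eg / 2 = 1.073 / 2 = 0.5365 eV

0.5365


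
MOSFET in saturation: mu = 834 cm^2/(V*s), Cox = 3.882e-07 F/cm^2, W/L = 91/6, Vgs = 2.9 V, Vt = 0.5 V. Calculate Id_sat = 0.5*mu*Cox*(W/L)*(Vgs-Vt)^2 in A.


Step 1: Overdrive voltage Vov = Vgs - Vt = 2.9 - 0.5 = 2.4 V
Step 2: W/L = 91/6 = 15.1667
Step 3: Id = 0.5 * 834 * 3.882e-07 * 15.1667 * 2.4^2
Step 4: Id = 1.41e-02 A

1.41e-02


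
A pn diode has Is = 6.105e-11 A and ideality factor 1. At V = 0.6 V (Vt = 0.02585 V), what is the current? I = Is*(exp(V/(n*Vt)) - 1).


Step 1: V/(n*Vt) = 0.6/(1*0.02585) = 23.2108
Step 2: exp(23.2108) = 1.2032e+10
Step 3: I = 6.105e-11 * (1.2032e+10 - 1) = 7.35e-01 A

7.35e-01


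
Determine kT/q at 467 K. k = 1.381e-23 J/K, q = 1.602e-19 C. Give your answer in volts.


Step 1: kT = 1.381e-23 * 467 = 6.44927e-21 J
Step 2: Vt = kT/q = 6.44927e-21 / 1.602e-19
Step 3: Vt = 0.04026 V

0.04026


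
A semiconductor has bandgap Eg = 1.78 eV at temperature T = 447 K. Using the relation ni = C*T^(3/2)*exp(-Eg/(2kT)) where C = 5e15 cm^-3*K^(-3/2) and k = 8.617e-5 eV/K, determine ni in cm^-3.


Step 1: Compute kT = 8.617e-5 * 447 = 0.03851799 eV
Step 2: Exponent = -Eg/(2kT) = -1.78/(2*0.03851799) = -23.10609
Step 3: T^(3/2) = 447^1.5 = 9450.64
Step 4: ni = 5e15 * 9450.64 * exp(-23.10609) = 4.36e+09 cm^-3

4.36e+09


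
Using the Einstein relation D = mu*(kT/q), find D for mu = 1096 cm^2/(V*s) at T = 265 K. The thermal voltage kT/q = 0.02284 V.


Step 1: D = mu * (kT/q)
Step 2: D = 1096 * 0.02284
Step 3: D = 25.03 cm^2/s

25.03


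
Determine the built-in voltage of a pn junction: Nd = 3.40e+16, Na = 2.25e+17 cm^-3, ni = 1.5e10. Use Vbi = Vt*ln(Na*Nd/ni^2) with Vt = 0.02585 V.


Step 1: Compute Na*Nd/ni^2 = 2.25e+17 * 3.40e+16 / (1.5e10)^2 = 3.4000e+13
Step 2: ln(3.4000e+13) = 31.1574
Step 3: Vbi = 0.02585 * 31.1574 = 0.805 V

0.805


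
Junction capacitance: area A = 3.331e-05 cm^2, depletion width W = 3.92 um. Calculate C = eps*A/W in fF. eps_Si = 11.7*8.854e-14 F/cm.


Step 1: eps_Si = 11.7 * 8.854e-14 = 1.035918e-12 F/cm
Step 2: W in cm = 3.92 * 1e-4 = 3.92e-04 cm
Step 3: C = 1.035918e-12 * 3.331e-05 / 3.92e-04 = 8.802660e-14 F
Step 4: C = 88.03 fF

88.03


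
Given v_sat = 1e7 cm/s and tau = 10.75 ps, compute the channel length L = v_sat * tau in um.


Step 1: tau in seconds = 10.75 ps * 1e-12 = 1.0750e-11 s
Step 2: L = v_sat * tau = 1e7 * 1.0750e-11 = 1.0750e-04 cm
Step 3: L in um = 1.0750e-04 * 1e4 = 1.075 um

1.075


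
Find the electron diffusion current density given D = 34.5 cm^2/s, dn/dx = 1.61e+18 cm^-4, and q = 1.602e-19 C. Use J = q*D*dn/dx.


Step 1: J = q * D * (dn/dx)
Step 2: J = 1.602e-19 * 34.5 * 1.61e+18
Step 3: J = 8.90e+00 A/cm^2

8.90e+00


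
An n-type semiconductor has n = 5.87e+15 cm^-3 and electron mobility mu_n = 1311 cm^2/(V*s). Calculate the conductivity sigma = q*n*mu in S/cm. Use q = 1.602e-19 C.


Step 1: sigma = q * n * mu
Step 2: sigma = 1.602e-19 * 5.87e+15 * 1311
Step 3: sigma = 1.233e+00 S/cm

1.233e+00


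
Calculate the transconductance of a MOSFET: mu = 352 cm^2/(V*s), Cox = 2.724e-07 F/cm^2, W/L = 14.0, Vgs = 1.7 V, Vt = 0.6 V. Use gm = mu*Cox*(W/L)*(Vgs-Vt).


Step 1: Vov = Vgs - Vt = 1.7 - 0.6 = 1.1 V
Step 2: gm = mu * Cox * (W/L) * Vov
Step 3: gm = 352 * 2.724e-07 * 14.0 * 1.1 = 1.48e-03 S

1.48e-03


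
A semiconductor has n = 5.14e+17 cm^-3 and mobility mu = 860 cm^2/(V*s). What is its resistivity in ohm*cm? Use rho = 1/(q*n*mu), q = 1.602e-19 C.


Step 1: sigma = q * n * mu = 1.602e-19 * 5.14e+17 * 860 = 7.08148e+01 S/cm
Step 2: rho = 1 / sigma = 1 / 7.08148e+01 = 0.01412 ohm*cm

0.01412


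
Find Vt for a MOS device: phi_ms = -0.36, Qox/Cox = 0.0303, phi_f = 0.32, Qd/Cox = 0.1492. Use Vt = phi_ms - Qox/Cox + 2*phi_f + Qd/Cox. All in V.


Step 1: Vt = phi_ms - Qox/Cox + 2*phi_f + Qd/Cox
Step 2: Vt = -0.36 - 0.0303 + 2*0.32 + 0.1492
Step 3: Vt = -0.36 - 0.0303 + 0.64 + 0.1492
Step 4: Vt = 0.3989 V

0.3989


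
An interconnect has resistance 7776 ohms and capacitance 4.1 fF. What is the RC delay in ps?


Step 1: tau = R * C
Step 2: tau = 7776 * 4.1 fF = 7776 * 4.1e-15 F
Step 3: tau = 3.18816e-11 s = 31.8816 ps

31.8816


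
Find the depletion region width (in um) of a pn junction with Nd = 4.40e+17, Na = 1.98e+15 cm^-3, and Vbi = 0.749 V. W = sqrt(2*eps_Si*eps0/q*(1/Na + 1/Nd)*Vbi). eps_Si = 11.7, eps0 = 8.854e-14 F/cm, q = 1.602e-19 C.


Step 1: 1/Na + 1/Nd = 1/1.98e+15 + 1/4.40e+17 = 5.07323e-16
Step 2: 2*eps*eps0/q = 2*11.7*8.854e-14/1.602e-19 = 1.293281e+07
Step 3: W^2 = 1.293281e+07 * 5.07323e-16 * 0.749 = 4.91427e-09
Step 4: W = sqrt(4.91427e-09) = 7.010e-05 cm = 0.701 um

0.701


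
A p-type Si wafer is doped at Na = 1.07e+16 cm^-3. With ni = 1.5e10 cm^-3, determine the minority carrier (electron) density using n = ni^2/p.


Step 1: Majority hole concentration p ≈ Na = 1.07e+16 cm^-3
Step 2: n = ni^2 / Na = (1.5e10)^2 / 1.07e+16
Step 3: n = 2.10e+04 cm^-3

2.10e+04


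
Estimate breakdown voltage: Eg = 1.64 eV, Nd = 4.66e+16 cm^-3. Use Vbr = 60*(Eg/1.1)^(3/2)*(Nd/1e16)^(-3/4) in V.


Step 1: Eg/1.1 = 1.64/1.1 = 1.490909
Step 2: (Eg/1.1)^1.5 = 1.490909^1.5 = 1.820441
Step 3: (Nd/1e16)^(-0.75) = (4.66)^(-0.75) = 0.315290
Step 4: Vbr = 60 * 1.820441 * 0.315290 = 34.4 V

34.4


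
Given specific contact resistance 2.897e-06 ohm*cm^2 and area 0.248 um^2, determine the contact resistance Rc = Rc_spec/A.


Step 1: Convert area to cm^2: 0.248 um^2 = 2.4800e-09 cm^2
Step 2: Rc = Rc_spec / A = 2.897e-06 / 2.4800e-09
Step 3: Rc = 1.17e+03 ohms

1.17e+03


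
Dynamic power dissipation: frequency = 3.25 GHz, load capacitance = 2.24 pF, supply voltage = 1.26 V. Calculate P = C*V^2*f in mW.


Step 1: V^2 = 1.26^2 = 1.5876 V^2
Step 2: P = C*V^2*f = 2.24e-12 F * 1.5876 * 3.25e9 Hz
Step 3: P = 1.1557728e-02 W
Step 4: P = 11.558 mW

11.558


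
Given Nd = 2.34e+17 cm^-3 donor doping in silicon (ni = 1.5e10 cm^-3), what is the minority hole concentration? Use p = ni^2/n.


Step 1: Since Nd >> ni, n ≈ Nd = 2.34e+17 cm^-3
Step 2: p = ni^2 / n = (1.5e10)^2 / 2.34e+17
Step 3: p = 2.25e20 / 2.34e+17 = 9.62e+02 cm^-3

9.62e+02


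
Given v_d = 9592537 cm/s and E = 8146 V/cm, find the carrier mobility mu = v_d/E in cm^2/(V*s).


Step 1: mu = v_d / E
Step 2: mu = 9592537 / 8146
Step 3: mu = 1177.58 cm^2/(V*s)

1177.58


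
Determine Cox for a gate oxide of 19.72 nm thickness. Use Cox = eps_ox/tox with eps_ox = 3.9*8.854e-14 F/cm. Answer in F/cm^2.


Step 1: eps_ox = 3.9 * 8.854e-14 = 3.45306e-13 F/cm
Step 2: tox in cm = 19.72 nm * 1e-7 = 1.9720e-06 cm
Step 3: Cox = 3.45306e-13 / 1.9720e-06 = 1.75e-07 F/cm^2

1.75e-07


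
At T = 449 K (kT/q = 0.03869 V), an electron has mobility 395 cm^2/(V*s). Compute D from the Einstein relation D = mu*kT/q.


Step 1: D = mu * (kT/q)
Step 2: D = 395 * 0.03869
Step 3: D = 15.28 cm^2/s

15.28


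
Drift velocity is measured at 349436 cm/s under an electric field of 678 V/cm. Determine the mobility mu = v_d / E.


Step 1: mu = v_d / E
Step 2: mu = 349436 / 678
Step 3: mu = 515.39 cm^2/(V*s)

515.39


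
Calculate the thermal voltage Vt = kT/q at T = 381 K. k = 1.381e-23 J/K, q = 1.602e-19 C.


Step 1: kT = 1.381e-23 * 381 = 5.26161e-21 J
Step 2: Vt = kT/q = 5.26161e-21 / 1.602e-19
Step 3: Vt = 0.03284 V

0.03284
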